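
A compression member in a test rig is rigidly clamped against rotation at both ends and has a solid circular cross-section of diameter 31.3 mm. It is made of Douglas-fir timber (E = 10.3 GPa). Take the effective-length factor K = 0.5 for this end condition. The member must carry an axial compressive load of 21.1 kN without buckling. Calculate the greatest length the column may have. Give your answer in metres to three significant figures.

I = πd⁴/64 = π×31.3⁴/64 = 4.711×10^4 mm⁴
I = 4.711×10^-8 m⁴
At the buckling limit P_cr = P = 2.110×10^4 N
From P_cr = π²EI/(K·L)²:  L = (1/K)·√(π²EI/P_cr) = (1/0.5)·√(π²×1.03×10^10×4.711×10^-8/2.110×10^4)
L = 0.953 m

L_max ≈ 0.953 m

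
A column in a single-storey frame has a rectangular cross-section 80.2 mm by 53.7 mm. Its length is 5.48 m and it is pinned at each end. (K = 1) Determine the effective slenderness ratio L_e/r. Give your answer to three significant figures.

For a rectangle r_min = b/√12 = 53.7/√12 = 15.50 mm
L_e = K·L = 1 × 5.48 m = 5.480 m = 5480.0 mm
λ = L_e / r_min = 5480.0 / 15.50 = 354

λ ≈ 354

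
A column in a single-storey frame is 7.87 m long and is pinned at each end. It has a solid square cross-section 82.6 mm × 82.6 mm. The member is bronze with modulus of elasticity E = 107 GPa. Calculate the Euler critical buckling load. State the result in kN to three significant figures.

I = a⁴/12 = 82.6⁴/12 = 3.879×10^6 mm⁴
I = 3.879×10^6 mm⁴ = 3.879×10^-6 m⁴
Effective length L_e = K·L = 1 × 7.87 = 7.870 m
P_cr = π²EI / L_e² = π² × 107×10⁹ × 3.879×10^-6 / 7.870² = 6.614×10^4 N

P_cr ≈ 66.1 kN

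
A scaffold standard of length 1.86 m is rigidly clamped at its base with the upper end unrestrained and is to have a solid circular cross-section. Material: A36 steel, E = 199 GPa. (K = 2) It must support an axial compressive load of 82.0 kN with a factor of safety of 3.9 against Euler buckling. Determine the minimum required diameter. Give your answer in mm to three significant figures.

Required P_cr = n·P = 3.9 × 82.0 = 319.8 kN
L_e = K·L = 2 × 1.86 = 3.720 m
Required I = P_cr·L_e²/(π²E) = 3.198×10^5 × 3.720² / (π² × 1.99×10^11) = 2.253×10^-6 m⁴
I_req = 2.253×10^6 mm⁴
Solid circle: I = πd⁴/64  ⇒  d = (64I/π)^(1/4) = (64×2.253×10^6/π)^(1/4) = 82.3 mm

d ≈ 82.3 mm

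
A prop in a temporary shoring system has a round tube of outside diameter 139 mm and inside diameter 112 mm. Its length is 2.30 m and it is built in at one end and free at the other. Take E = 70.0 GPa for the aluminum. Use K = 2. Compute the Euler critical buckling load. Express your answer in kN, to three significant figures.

P_cr ≈ 346 kN

d_o = 139 mm, d_i = 112 mm
I = π(d_o⁴ − d_i⁴)/64 = π(139⁴ − 112.0⁴)/64 = 1.060×10^7 mm⁴
I = 1.060×10^7 mm⁴ = 1.060×10^-5 m⁴
Effective length L_e = K·L = 2 × 2.30 = 4.600 m
P_cr = π²EI / L_e² = π² × 70.0×10⁹ × 1.060×10^-5 / 4.600² = 3.461×10^5 N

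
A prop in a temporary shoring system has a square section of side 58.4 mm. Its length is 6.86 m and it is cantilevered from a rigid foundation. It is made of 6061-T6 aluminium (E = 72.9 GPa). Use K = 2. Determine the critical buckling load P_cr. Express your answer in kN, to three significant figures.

P_cr ≈ 3.71 kN

I = a⁴/12 = 58.4⁴/12 = 9.693×10^5 mm⁴
I = 9.693×10^5 mm⁴ = 9.693×10^-7 m⁴
Effective length L_e = K·L = 2 × 6.86 = 13.72 m
P_cr = π²EI / L_e² = π² × 72.9×10⁹ × 9.693×10^-7 / 13.72² = 3.705×10^3 N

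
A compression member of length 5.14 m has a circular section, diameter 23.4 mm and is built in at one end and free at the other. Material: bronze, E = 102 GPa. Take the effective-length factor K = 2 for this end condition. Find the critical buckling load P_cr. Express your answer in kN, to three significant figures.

I = πd⁴/64 = π×23.4⁴/64 = 1.472×10^4 mm⁴
I = 1.472×10^4 mm⁴ = 1.472×10^-8 m⁴
Effective length L_e = K·L = 2 × 5.14 = 10.28 m
P_cr = π²EI / L_e² = π² × 102×10⁹ × 1.472×10^-8 / 10.28² = 140.2 N

P_cr ≈ 0.140 kN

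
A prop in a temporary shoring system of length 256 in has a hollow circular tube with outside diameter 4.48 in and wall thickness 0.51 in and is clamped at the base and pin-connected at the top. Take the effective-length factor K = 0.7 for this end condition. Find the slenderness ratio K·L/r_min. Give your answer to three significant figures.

λ ≈ 127

Inner diameter d_i = 4.48 − 2×0.51 = 3.460 in
I = π(d_o⁴ − d_i⁴)/64 = π(4.48⁴ − 3.460⁴)/64 = 12.74 in⁴
A = 6.361 in²;  r_min = √(I/A) = √(12.74/6.361) = 1.415 in
L_e = K·L = 0.7 × 256 = 179.2 in
λ = L_e / r_min = 179.20 / 1.415 = 127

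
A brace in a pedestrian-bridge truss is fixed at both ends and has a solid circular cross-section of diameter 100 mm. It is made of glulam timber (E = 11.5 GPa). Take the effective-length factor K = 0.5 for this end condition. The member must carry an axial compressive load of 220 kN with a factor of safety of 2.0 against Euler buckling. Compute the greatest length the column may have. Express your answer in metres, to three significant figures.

L_max ≈ 2.25 m

I = πd⁴/64 = π×100⁴/64 = 4.909×10^6 mm⁴
I = 4.909×10^-6 m⁴
Required critical load P_cr = n·P = 2.0 × 220 = 440.0 kN = 4.400×10^5 N
From P_cr = π²EI/(K·L)²:  L = (1/K)·√(π²EI/P_cr) = (1/0.5)·√(π²×1.15×10^10×4.909×10^-6/4.400×10^5)
L = 2.25 m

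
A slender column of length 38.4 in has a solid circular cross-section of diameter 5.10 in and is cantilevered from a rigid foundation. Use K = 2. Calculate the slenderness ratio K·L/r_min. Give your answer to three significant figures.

λ ≈ 60.2

I = πd⁴/64 = π×5.10⁴/64 = 33.21 in⁴
A = 20.43 in²;  r_min = √(I/A) = √(33.21/20.43) = 1.275 in
L_e = K·L = 2 × 38.4 = 76.80 in
λ = L_e / r_min = 76.800 / 1.275 = 60.2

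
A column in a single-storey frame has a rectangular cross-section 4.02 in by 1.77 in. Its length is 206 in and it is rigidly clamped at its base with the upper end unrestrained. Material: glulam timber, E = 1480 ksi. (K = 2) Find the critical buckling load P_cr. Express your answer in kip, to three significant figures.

P_cr ≈ 0.160 kip

Buckling occurs about the weak axis: I_min = h·b³/12 with b = 1.77 in (the shorter side).
I_min = 4.02×1.77³/12 = 1.858 in⁴
Effective length L_e = K·L = 2 × 206 = 412.0 in
P_cr = π²EI / L_e² = π² × 1480×10³ × 1.858 / 412.0² = 159.9 lb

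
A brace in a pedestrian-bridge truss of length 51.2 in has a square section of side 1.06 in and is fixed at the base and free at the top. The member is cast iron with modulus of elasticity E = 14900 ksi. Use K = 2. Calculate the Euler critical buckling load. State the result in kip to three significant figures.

P_cr ≈ 1.48 kip

I = a⁴/12 = 1.06⁴/12 = 0.1052 in⁴
Effective length L_e = K·L = 2 × 51.2 = 102.4 in
P_cr = π²EI / L_e² = π² × 14900×10³ × 0.1052 / 102.4² = 1.475×10^3 lb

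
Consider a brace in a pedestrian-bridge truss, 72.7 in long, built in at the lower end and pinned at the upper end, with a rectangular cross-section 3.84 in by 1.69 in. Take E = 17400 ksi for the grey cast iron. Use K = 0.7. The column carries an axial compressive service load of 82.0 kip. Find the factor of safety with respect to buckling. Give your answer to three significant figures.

Buckling occurs about the weak axis: I_min = h·b³/12 with b = 1.69 in (the shorter side).
I_min = 3.84×1.69³/12 = 1.545 in⁴
Effective length L_e = K·L = 0.7 × 72.7 = 50.89 in
P_cr = π²EI / L_e² = π² × 17400×10³ × 1.545 / 50.89² = 1.024×10^5 lb
Factor of safety n = P_cr / P = 102.42 / 82.0 = 1.25

n ≈ 1.25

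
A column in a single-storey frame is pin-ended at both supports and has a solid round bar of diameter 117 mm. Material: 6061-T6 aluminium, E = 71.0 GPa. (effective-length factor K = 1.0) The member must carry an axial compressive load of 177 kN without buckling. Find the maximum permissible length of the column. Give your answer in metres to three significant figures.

I = πd⁴/64 = π×117⁴/64 = 9.198×10^6 mm⁴
I = 9.198×10^-6 m⁴
At the buckling limit P_cr = P = 1.770×10^5 N
From P_cr = π²EI/(K·L)²:  L = (1/K)·√(π²EI/P_cr) = (1/1)·√(π²×7.10×10^10×9.198×10^-6/1.770×10^5)
L = 6.03 m

L_max ≈ 6.03 m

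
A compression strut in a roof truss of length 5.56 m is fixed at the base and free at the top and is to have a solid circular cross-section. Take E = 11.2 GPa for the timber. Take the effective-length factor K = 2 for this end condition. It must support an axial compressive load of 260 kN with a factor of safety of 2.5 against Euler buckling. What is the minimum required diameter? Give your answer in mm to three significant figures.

Required P_cr = n·P = 2.5 × 260 = 650.0 kN
L_e = K·L = 2 × 5.56 = 11.12 m
Required I = P_cr·L_e²/(π²E) = 6.500×10^5 × 11.12² / (π² × 1.12×10^10) = 7.271×10^-4 m⁴
I_req = 7.271×10^8 mm⁴
Solid circle: I = πd⁴/64  ⇒  d = (64I/π)^(1/4) = (64×7.271×10^8/π)^(1/4) = 349 mm

d ≈ 349 mm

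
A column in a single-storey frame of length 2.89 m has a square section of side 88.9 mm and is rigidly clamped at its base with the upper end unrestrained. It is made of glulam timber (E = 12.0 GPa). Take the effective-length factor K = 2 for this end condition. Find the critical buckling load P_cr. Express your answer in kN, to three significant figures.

P_cr ≈ 18.5 kN

I = a⁴/12 = 88.9⁴/12 = 5.205×10^6 mm⁴
I = 5.205×10^6 mm⁴ = 5.205×10^-6 m⁴
Effective length L_e = K·L = 2 × 2.89 = 5.780 m
P_cr = π²EI / L_e² = π² × 12.0×10⁹ × 5.205×10^-6 / 5.780² = 1.845×10^4 N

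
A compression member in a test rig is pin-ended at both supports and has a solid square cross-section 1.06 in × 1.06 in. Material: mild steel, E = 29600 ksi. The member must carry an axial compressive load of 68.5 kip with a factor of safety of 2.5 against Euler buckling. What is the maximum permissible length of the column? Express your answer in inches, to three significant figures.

L_max ≈ 13.4 in

I = a⁴/12 = 1.06⁴/12 = 0.1052 in⁴
Required critical load P_cr = n·P = 2.5 × 68.5 = 171.2 kip = 1.712×10^5 lb
From P_cr = π²EI/(K·L)²:  L = (1/K)·√(π²EI/P_cr) = (1/1)·√(π²×2.96×10^7×0.1052/1.712×10^5)
L = 13.4 in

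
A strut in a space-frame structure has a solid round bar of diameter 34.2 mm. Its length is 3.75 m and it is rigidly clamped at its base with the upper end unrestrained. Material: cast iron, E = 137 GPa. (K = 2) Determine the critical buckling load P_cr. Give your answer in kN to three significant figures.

I = πd⁴/64 = π×34.2⁴/64 = 6.715×10^4 mm⁴
I = 6.715×10^4 mm⁴ = 6.715×10^-8 m⁴
Effective length L_e = K·L = 2 × 3.75 = 7.500 m
P_cr = π²EI / L_e² = π² × 137×10⁹ × 6.715×10^-8 / 7.500² = 1.614×10^3 N

P_cr ≈ 1.61 kN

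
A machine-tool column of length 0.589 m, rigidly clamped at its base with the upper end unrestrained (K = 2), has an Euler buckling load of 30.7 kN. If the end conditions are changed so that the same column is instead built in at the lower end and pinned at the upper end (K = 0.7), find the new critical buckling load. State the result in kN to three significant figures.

P_cr ∝ 1/K², so P_cr,new = P_cr,old × (K_old/K_new)² = 30.7 × (2/0.7)²
= 30.7 × 8.163 = 251 kN

P_cr ≈ 251 kN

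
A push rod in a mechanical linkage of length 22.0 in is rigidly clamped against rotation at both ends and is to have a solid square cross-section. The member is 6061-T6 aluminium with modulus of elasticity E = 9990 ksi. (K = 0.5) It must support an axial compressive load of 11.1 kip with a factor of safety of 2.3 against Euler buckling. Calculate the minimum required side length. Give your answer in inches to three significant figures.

Required P_cr = n·P = 2.3 × 11.1 = 25.53 kip
L_e = K·L = 0.5 × 22.0 = 11.00 in
Required I = P_cr·L_e²/(π²E) = 2.553×10^4 × 11.00² / (π² × 9.99×10^6) = 3.133×10^-2 in⁴
Solid square: I = a⁴/12  ⇒  a = (12I)^(1/4) = (12×3.133×10^-2)^(1/4) = 0.783 in

a ≈ 0.783 in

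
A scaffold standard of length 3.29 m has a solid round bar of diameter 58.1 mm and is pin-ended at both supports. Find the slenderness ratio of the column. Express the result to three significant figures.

I = πd⁴/64 = π×58.1⁴/64 = 5.593×10^5 mm⁴
A = 2.651×10^3 mm²;  r_min = √(I/A) = √(5.593×10^5/2.651×10^3) = 14.52 mm
L_e = K·L = 1 × 3.29 m = 3.290 m = 3290.0 mm
λ = L_e / r_min = 3290.0 / 14.52 = 227

λ ≈ 227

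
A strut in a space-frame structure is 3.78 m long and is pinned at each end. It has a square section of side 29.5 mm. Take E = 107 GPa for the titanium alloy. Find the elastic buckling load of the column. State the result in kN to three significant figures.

I = a⁴/12 = 29.5⁴/12 = 6.311×10^4 mm⁴
I = 6.311×10^4 mm⁴ = 6.311×10^-8 m⁴
Effective length L_e = K·L = 1 × 3.78 = 3.780 m
P_cr = π²EI / L_e² = π² × 107×10⁹ × 6.311×10^-8 / 3.780² = 4.665×10^3 N

P_cr ≈ 4.66 kN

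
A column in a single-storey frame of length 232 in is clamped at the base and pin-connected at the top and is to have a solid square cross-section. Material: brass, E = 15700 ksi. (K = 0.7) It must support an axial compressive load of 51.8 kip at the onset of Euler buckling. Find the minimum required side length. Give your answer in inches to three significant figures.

L_e = K·L = 0.7 × 232 = 162.4 in
Required I = P_cr·L_e²/(π²E) = 5.180×10^4 × 162.4² / (π² × 1.57×10^7) = 8.817 in⁴
Solid square: I = a⁴/12  ⇒  a = (12I)^(1/4) = (12×8.817)^(1/4) = 3.21 in

a ≈ 3.21 in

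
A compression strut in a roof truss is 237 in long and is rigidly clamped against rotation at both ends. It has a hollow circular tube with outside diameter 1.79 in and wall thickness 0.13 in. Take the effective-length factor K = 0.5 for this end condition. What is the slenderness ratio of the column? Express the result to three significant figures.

λ ≈ 201

Inner diameter d_i = 1.79 − 2×0.13 = 1.530 in
I = π(d_o⁴ − d_i⁴)/64 = π(1.79⁴ − 1.530⁴)/64 = 0.2350 in⁴
A = 0.6780 in²;  r_min = √(I/A) = √(0.2350/0.6780) = 0.5887 in
L_e = K·L = 0.5 × 237 = 118.5 in
λ = L_e / r_min = 118.50 / 0.5887 = 201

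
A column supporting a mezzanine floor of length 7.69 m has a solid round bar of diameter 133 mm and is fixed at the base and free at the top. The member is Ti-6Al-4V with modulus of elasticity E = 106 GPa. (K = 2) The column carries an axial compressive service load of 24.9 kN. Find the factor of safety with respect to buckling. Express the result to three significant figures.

I = πd⁴/64 = π×133⁴/64 = 1.536×10^7 mm⁴
I = 1.536×10^7 mm⁴ = 1.536×10^-5 m⁴
Effective length L_e = K·L = 2 × 7.69 = 15.38 m
P_cr = π²EI / L_e² = π² × 106×10⁹ × 1.536×10^-5 / 15.38² = 6.793×10^4 N
Factor of safety n = P_cr / P = 67.931 / 24.9 = 2.73

n ≈ 2.73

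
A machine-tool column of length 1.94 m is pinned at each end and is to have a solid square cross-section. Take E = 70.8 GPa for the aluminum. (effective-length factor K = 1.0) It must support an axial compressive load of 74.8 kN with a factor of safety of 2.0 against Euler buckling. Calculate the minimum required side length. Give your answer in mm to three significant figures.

Required P_cr = n·P = 2.0 × 74.8 = 149.6 kN
L_e = K·L = 1 × 1.94 = 1.940 m
Required I = P_cr·L_e²/(π²E) = 1.496×10^5 × 1.940² / (π² × 7.08×10^10) = 8.058×10^-7 m⁴
I_req = 8.058×10^5 mm⁴
Solid square: I = a⁴/12  ⇒  a = (12I)^(1/4) = (12×8.058×10^5)^(1/4) = 55.8 mm

a ≈ 55.8 mm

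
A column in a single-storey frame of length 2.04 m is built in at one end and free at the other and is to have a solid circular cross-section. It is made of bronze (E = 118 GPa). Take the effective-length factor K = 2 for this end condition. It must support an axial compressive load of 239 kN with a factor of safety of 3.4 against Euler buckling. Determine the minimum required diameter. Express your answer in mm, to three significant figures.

Required P_cr = n·P = 3.4 × 239 = 812.6 kN
L_e = K·L = 2 × 2.04 = 4.080 m
Required I = P_cr·L_e²/(π²E) = 8.126×10^5 × 4.080² / (π² × 1.18×10^11) = 1.161×10^-5 m⁴
I_req = 1.161×10^7 mm⁴
Solid circle: I = πd⁴/64  ⇒  d = (64I/π)^(1/4) = (64×1.161×10^7/π)^(1/4) = 124 mm

d ≈ 124 mm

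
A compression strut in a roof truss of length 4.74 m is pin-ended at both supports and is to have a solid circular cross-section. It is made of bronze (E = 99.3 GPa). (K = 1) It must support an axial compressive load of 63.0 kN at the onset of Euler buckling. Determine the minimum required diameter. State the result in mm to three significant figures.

L_e = K·L = 1 × 4.74 = 4.740 m
Required I = P_cr·L_e²/(π²E) = 6.300×10^4 × 4.740² / (π² × 9.93×10^10) = 1.444×10^-6 m⁴
I_req = 1.444×10^6 mm⁴
Solid circle: I = πd⁴/64  ⇒  d = (64I/π)^(1/4) = (64×1.444×10^6/π)^(1/4) = 73.6 mm

d ≈ 73.6 mm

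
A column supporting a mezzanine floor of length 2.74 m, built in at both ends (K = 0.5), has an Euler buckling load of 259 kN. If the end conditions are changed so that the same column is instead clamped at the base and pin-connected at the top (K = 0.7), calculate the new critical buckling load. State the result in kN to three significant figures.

P_cr ≈ 132 kN

P_cr ∝ 1/K², so P_cr,new = P_cr,old × (K_old/K_new)² = 259 × (0.5/0.7)²
= 259 × 0.5102 = 132 kN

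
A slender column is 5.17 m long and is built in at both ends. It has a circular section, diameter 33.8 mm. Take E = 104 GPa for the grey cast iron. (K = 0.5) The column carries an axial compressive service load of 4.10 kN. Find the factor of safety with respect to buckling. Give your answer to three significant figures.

I = πd⁴/64 = π×33.8⁴/64 = 6.407×10^4 mm⁴
I = 6.407×10^4 mm⁴ = 6.407×10^-8 m⁴
Effective length L_e = K·L = 0.5 × 5.17 = 2.585 m
P_cr = π²EI / L_e² = π² × 104×10⁹ × 6.407×10^-8 / 2.585² = 9.841×10^3 N
Factor of safety n = P_cr / P = 9.8412 / 4.10 = 2.40

n ≈ 2.40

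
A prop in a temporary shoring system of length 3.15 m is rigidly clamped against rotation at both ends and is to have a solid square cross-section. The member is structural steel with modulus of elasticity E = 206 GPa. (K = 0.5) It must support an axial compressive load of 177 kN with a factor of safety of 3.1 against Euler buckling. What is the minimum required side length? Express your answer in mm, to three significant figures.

Required P_cr = n·P = 3.1 × 177 = 548.7 kN
L_e = K·L = 0.5 × 3.15 = 1.575 m
Required I = P_cr·L_e²/(π²E) = 5.487×10^5 × 1.575² / (π² × 2.06×10^11) = 6.695×10^-7 m⁴
I_req = 6.695×10^5 mm⁴
Solid square: I = a⁴/12  ⇒  a = (12I)^(1/4) = (12×6.695×10^5)^(1/4) = 53.2 mm

a ≈ 53.2 mm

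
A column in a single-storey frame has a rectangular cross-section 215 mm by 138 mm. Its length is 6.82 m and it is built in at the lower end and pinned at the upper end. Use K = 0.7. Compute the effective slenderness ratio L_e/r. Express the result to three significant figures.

λ ≈ 120

For a rectangle r_min = b/√12 = 138/√12 = 39.84 mm
L_e = K·L = 0.7 × 6.82 m = 4.774 m = 4774.0 mm
λ = L_e / r_min = 4774.0 / 39.84 = 120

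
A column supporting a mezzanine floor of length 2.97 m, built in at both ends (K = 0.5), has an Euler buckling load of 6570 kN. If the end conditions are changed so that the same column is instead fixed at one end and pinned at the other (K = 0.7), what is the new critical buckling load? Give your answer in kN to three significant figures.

P_cr ∝ 1/K², so P_cr,new = P_cr,old × (K_old/K_new)² = 6570 × (0.5/0.7)²
= 6570 × 0.5102 = 3350 kN

P_cr ≈ 3350 kN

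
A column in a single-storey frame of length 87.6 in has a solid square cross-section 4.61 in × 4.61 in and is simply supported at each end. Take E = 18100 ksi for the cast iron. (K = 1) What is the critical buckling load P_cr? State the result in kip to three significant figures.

I = a⁴/12 = 4.61⁴/12 = 37.64 in⁴
Effective length L_e = K·L = 1 × 87.6 = 87.60 in
P_cr = π²EI / L_e² = π² × 18100×10³ × 37.64 / 87.60² = 8.762×10^5 lb

P_cr ≈ 876 kip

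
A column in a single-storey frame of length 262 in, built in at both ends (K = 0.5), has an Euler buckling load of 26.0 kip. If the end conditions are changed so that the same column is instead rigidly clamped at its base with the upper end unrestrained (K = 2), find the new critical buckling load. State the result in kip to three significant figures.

P_cr ∝ 1/K², so P_cr,new = P_cr,old × (K_old/K_new)² = 26.0 × (0.5/2)²
= 26.0 × 0.06250 = 1.62 kip

P_cr ≈ 1.62 kip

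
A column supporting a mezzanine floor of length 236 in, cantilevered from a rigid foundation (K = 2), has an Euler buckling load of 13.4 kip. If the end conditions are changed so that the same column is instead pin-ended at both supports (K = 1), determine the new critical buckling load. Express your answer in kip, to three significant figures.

P_cr ≈ 53.6 kip

P_cr ∝ 1/K², so P_cr,new = P_cr,old × (K_old/K_new)² = 13.4 × (2/1)²
= 13.4 × 4.000 = 53.6 kip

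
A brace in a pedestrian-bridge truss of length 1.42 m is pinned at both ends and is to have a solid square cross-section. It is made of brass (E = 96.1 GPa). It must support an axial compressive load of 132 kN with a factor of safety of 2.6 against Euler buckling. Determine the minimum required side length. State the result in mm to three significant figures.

a ≈ 54.4 mm

Required P_cr = n·P = 2.6 × 132 = 343.2 kN
L_e = K·L = 1 × 1.42 = 1.420 m
Required I = P_cr·L_e²/(π²E) = 3.432×10^5 × 1.420² / (π² × 9.61×10^10) = 7.296×10^-7 m⁴
I_req = 7.296×10^5 mm⁴
Solid square: I = a⁴/12  ⇒  a = (12I)^(1/4) = (12×7.296×10^5)^(1/4) = 54.4 mm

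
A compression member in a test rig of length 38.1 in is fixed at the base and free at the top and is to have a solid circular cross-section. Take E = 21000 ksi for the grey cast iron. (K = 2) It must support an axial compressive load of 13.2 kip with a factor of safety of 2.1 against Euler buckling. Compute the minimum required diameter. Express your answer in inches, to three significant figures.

d ≈ 1.99 in

Required P_cr = n·P = 2.1 × 13.2 = 27.72 kip
L_e = K·L = 2 × 38.1 = 76.20 in
Required I = P_cr·L_e²/(π²E) = 2.772×10^4 × 76.20² / (π² × 2.10×10^7) = 0.7766 in⁴
Solid circle: I = πd⁴/64  ⇒  d = (64I/π)^(1/4) = (64×0.7766/π)^(1/4) = 1.99 in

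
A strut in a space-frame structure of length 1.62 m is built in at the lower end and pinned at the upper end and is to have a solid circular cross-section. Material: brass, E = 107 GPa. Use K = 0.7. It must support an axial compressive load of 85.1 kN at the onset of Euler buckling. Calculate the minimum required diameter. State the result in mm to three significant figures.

L_e = K·L = 0.7 × 1.62 = 1.134 m
Required I = P_cr·L_e²/(π²E) = 8.510×10^4 × 1.134² / (π² × 1.07×10^11) = 1.036×10^-7 m⁴
I_req = 1.036×10^5 mm⁴
Solid circle: I = πd⁴/64  ⇒  d = (64I/π)^(1/4) = (64×1.036×10^5/π)^(1/4) = 38.1 mm

d ≈ 38.1 mm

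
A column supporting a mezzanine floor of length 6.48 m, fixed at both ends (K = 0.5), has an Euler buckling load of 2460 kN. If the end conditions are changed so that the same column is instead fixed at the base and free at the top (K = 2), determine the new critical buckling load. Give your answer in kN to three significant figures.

P_cr ∝ 1/K², so P_cr,new = P_cr,old × (K_old/K_new)² = 2460 × (0.5/2)²
= 2460 × 0.06250 = 154 kN

P_cr ≈ 154 kN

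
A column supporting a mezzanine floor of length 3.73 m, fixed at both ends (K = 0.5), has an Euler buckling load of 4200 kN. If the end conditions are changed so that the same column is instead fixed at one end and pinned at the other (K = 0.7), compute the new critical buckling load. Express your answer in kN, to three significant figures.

P_cr ≈ 2140 kN

P_cr ∝ 1/K², so P_cr,new = P_cr,old × (K_old/K_new)² = 4200 × (0.5/0.7)²
= 4200 × 0.5102 = 2140 kN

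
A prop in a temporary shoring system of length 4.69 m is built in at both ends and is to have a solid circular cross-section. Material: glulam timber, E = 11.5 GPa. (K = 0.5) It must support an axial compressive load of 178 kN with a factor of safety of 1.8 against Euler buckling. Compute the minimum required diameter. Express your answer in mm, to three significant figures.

Required P_cr = n·P = 1.8 × 178 = 320.4 kN
L_e = K·L = 0.5 × 4.69 = 2.345 m
Required I = P_cr·L_e²/(π²E) = 3.204×10^5 × 2.345² / (π² × 1.15×10^10) = 1.552×10^-5 m⁴
I_req = 1.552×10^7 mm⁴
Solid circle: I = πd⁴/64  ⇒  d = (64I/π)^(1/4) = (64×1.552×10^7/π)^(1/4) = 133 mm

d ≈ 133 mm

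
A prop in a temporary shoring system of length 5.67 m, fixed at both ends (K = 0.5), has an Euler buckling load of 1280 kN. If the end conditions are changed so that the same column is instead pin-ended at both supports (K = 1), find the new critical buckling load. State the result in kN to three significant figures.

P_cr ∝ 1/K², so P_cr,new = P_cr,old × (K_old/K_new)² = 1280 × (0.5/1)²
= 1280 × 0.2500 = 320 kN

P_cr ≈ 320 kN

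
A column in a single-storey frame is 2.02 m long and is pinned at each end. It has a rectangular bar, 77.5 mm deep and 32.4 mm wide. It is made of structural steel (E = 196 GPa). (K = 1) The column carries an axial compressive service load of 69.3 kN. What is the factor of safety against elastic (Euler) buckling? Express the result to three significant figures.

Buckling occurs about the weak axis: I_min = h·b³/12 with b = 32.4 mm (the shorter side).
I_min = 77.5×32.4³/12 = 2.197×10^5 mm⁴
I = 2.197×10^5 mm⁴ = 2.197×10^-7 m⁴
Effective length L_e = K·L = 1 × 2.02 = 2.020 m
P_cr = π²EI / L_e² = π² × 196×10⁹ × 2.197×10^-7 / 2.020² = 1.041×10^5 N
Factor of safety n = P_cr / P = 104.14 / 69.3 = 1.50

n ≈ 1.50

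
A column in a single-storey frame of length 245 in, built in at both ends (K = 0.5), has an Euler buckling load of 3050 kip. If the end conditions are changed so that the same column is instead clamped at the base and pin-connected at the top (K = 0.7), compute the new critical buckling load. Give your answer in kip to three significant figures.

P_cr ≈ 1560 kip

P_cr ∝ 1/K², so P_cr,new = P_cr,old × (K_old/K_new)² = 3050 × (0.5/0.7)²
= 3050 × 0.5102 = 1560 kip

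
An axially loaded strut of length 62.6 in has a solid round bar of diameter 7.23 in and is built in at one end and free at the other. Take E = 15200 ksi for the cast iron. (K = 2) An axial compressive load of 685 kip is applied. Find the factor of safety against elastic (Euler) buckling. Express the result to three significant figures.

I = πd⁴/64 = π×7.23⁴/64 = 134.1 in⁴
Effective length L_e = K·L = 2 × 62.6 = 125.2 in
P_cr = π²EI / L_e² = π² × 15200×10³ × 134.1 / 125.2² = 1.284×10^6 lb
Factor of safety n = P_cr / P = 1283.7 / 685 = 1.87

n ≈ 1.87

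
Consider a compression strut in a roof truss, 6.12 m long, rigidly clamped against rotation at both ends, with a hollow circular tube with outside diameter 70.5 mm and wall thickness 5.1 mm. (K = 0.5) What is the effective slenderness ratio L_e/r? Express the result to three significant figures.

Inner diameter d_i = 70.5 − 2×5.1 = 60.30 mm
I = π(d_o⁴ − d_i⁴)/64 = π(70.5⁴ − 60.30⁴)/64 = 5.636×10^5 mm⁴
A = 1.048×10^3 mm²;  r_min = √(I/A) = √(5.636×10^5/1.048×10^3) = 23.19 mm
L_e = K·L = 0.5 × 6.12 m = 3.060 m = 3060.0 mm
λ = L_e / r_min = 3060.0 / 23.19 = 132

λ ≈ 132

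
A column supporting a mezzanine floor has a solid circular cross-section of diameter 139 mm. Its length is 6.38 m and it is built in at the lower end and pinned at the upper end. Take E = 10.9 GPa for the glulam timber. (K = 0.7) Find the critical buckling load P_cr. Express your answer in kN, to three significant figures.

P_cr ≈ 98.8 kN

I = πd⁴/64 = π×139⁴/64 = 1.832×10^7 mm⁴
I = 1.832×10^7 mm⁴ = 1.832×10^-5 m⁴
Effective length L_e = K·L = 0.7 × 6.38 = 4.466 m
P_cr = π²EI / L_e² = π² × 10.9×10⁹ × 1.832×10^-5 / 4.466² = 9.884×10^4 N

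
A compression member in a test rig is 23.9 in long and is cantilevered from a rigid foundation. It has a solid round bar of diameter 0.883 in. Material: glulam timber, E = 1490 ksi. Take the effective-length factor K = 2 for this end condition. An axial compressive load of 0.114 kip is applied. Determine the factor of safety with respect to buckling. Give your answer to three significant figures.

n ≈ 1.68

I = πd⁴/64 = π×0.883⁴/64 = 2.984×10^-2 in⁴
Effective length L_e = K·L = 2 × 23.9 = 47.80 in
P_cr = π²EI / L_e² = π² × 1490×10³ × 2.984×10^-2 / 47.80² = 192.1 lb
Factor of safety n = P_cr / P = 0.19206 / 0.114 = 1.68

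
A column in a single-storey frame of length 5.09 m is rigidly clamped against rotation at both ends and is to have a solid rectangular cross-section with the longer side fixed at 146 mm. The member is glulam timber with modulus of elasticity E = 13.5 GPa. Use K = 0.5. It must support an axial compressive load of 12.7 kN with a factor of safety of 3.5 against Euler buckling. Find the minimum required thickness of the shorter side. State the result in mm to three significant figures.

b ≈ 56.2 mm

Required P_cr = n·P = 3.5 × 12.7 = 44.45 kN
L_e = K·L = 0.5 × 5.09 = 2.545 m
Required I = P_cr·L_e²/(π²E) = 4.445×10^4 × 2.545² / (π² × 1.35×10^10) = 2.161×10^-6 m⁴
I_req = 2.161×10^6 mm⁴
Rectangle, weak axis: I_min = h·b³/12 with h = 146 mm fixed  ⇒  b = (12I/h)^(1/3) = 56.2 mm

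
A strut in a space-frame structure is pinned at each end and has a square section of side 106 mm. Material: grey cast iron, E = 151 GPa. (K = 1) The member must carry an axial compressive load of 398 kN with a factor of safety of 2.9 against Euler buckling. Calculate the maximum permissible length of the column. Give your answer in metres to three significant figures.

I = a⁴/12 = 106⁴/12 = 1.052×10^7 mm⁴
I = 1.052×10^-5 m⁴
Required critical load P_cr = n·P = 2.9 × 398 = 1154 kN = 1.154×10^6 N
From P_cr = π²EI/(K·L)²:  L = (1/K)·√(π²EI/P_cr) = (1/1)·√(π²×1.51×10^11×1.052×10^-5/1.154×10^6)
L = 3.69 m

L_max ≈ 3.69 m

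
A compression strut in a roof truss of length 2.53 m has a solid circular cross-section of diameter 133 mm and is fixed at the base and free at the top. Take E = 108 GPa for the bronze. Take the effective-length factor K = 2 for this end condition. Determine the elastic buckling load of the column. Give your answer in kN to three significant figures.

I = πd⁴/64 = π×133⁴/64 = 1.536×10^7 mm⁴
I = 1.536×10^7 mm⁴ = 1.536×10^-5 m⁴
Effective length L_e = K·L = 2 × 2.53 = 5.060 m
P_cr = π²EI / L_e² = π² × 108×10⁹ × 1.536×10^-5 / 5.060² = 6.394×10^5 N

P_cr ≈ 639 kN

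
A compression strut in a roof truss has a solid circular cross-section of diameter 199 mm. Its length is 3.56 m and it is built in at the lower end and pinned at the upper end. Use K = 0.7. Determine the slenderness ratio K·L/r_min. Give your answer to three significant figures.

I = πd⁴/64 = π×199⁴/64 = 7.698×10^7 mm⁴
A = 3.110×10^4 mm²;  r_min = √(I/A) = √(7.698×10^7/3.110×10^4) = 49.75 mm
L_e = K·L = 0.7 × 3.56 m = 2.492 m = 2492.0 mm
λ = L_e / r_min = 2492.0 / 49.75 = 50.1

λ ≈ 50.1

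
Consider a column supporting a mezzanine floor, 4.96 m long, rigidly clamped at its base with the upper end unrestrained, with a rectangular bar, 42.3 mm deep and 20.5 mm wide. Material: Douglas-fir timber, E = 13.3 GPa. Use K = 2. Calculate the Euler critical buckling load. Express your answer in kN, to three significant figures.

P_cr ≈ 0.0405 kN

Buckling occurs about the weak axis: I_min = h·b³/12 with b = 20.5 mm (the shorter side).
I_min = 42.3×20.5³/12 = 3.037×10^4 mm⁴
I = 3.037×10^4 mm⁴ = 3.037×10^-8 m⁴
Effective length L_e = K·L = 2 × 4.96 = 9.920 m
P_cr = π²EI / L_e² = π² × 13.3×10⁹ × 3.037×10^-8 / 9.920² = 40.51 N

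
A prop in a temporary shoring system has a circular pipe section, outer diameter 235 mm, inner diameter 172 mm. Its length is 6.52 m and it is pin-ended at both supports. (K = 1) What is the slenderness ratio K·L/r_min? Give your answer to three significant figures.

d_o = 235 mm, d_i = 172 mm
I = π(d_o⁴ − d_i⁴)/64 = π(235⁴ − 172.0⁴)/64 = 1.067×10^8 mm⁴
A = 2.014×10^4 mm²;  r_min = √(I/A) = √(1.067×10^8/2.014×10^4) = 72.80 mm
L_e = K·L = 1 × 6.52 m = 6.520 m = 6520.0 mm
λ = L_e / r_min = 6520.0 / 72.80 = 89.6

λ ≈ 89.6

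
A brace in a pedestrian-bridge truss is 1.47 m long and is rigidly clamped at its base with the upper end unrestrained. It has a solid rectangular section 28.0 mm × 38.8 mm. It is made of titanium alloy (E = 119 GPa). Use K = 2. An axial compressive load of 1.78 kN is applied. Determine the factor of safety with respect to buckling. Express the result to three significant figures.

Buckling occurs about the weak axis: I_min = h·b³/12 with b = 28.0 mm (the shorter side).
I_min = 38.8×28.0³/12 = 7.098×10^4 mm⁴
I = 7.098×10^4 mm⁴ = 7.098×10^-8 m⁴
Effective length L_e = K·L = 2 × 1.47 = 2.940 m
P_cr = π²EI / L_e² = π² × 119×10⁹ × 7.098×10^-8 / 2.940² = 9.644×10^3 N
Factor of safety n = P_cr / P = 9.6444 / 1.78 = 5.42

n ≈ 5.42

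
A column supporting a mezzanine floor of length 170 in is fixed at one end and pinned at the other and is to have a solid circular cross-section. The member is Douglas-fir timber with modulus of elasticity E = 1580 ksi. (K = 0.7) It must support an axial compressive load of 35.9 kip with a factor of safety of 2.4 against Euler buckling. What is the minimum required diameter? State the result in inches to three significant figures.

d ≈ 6.32 in

Required P_cr = n·P = 2.4 × 35.9 = 86.16 kip
L_e = K·L = 0.7 × 170 = 119.0 in
Required I = P_cr·L_e²/(π²E) = 8.616×10^4 × 119.0² / (π² × 1.58×10^6) = 78.24 in⁴
Solid circle: I = πd⁴/64  ⇒  d = (64I/π)^(1/4) = (64×78.24/π)^(1/4) = 6.32 in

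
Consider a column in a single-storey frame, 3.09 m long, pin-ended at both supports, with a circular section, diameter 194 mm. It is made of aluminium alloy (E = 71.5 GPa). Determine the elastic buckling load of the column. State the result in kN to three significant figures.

I = πd⁴/64 = π×194⁴/64 = 6.953×10^7 mm⁴
I = 6.953×10^7 mm⁴ = 6.953×10^-5 m⁴
Effective length L_e = K·L = 1 × 3.09 = 3.090 m
P_cr = π²EI / L_e² = π² × 71.5×10⁹ × 6.953×10^-5 / 3.090² = 5.139×10^6 N

P_cr ≈ 5140 kN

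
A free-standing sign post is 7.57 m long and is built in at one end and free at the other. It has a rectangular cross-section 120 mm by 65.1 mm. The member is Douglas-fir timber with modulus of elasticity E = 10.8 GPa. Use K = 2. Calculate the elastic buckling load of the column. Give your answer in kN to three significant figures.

P_cr ≈ 1.28 kN

Buckling occurs about the weak axis: I_min = h·b³/12 with b = 65.1 mm (the shorter side).
I_min = 120×65.1³/12 = 2.759×10^6 mm⁴
I = 2.759×10^6 mm⁴ = 2.759×10^-6 m⁴
Effective length L_e = K·L = 2 × 7.57 = 15.14 m
P_cr = π²EI / L_e² = π² × 10.8×10⁹ × 2.759×10^-6 / 15.14² = 1.283×10^3 N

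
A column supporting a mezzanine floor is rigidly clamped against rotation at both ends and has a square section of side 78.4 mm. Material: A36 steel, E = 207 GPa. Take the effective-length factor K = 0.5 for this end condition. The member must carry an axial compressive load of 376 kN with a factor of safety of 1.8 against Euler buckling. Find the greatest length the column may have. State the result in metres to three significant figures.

I = a⁴/12 = 78.4⁴/12 = 3.148×10^6 mm⁴
I = 3.148×10^-6 m⁴
Required critical load P_cr = n·P = 1.8 × 376 = 676.8 kN = 6.768×10^5 N
From P_cr = π²EI/(K·L)²:  L = (1/K)·√(π²EI/P_cr) = (1/0.5)·√(π²×2.07×10^11×3.148×10^-6/6.768×10^5)
L = 6.17 m

L_max ≈ 6.17 m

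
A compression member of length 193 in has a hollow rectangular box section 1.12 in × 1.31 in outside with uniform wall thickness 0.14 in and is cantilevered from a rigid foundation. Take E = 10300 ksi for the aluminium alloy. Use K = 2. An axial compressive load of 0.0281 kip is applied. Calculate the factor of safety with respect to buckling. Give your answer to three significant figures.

Inner dimensions: h_i = 1.31 − 2×0.14 = 1.030 in, b_i = 1.12 − 2×0.14 = 0.8400 in
Weak-axis I_min = (h_o·b_o³ − h_i·b_i³)/12 with b_o = 1.12, b_i = 0.8400 in (shorter outer/inner sides).
I_min = (1.31×1.12³ − 1.030×0.8400³)/12 = 0.1025 in⁴
Effective length L_e = K·L = 2 × 193 = 386.0 in
P_cr = π²EI / L_e² = π² × 10300×10³ × 0.1025 / 386.0² = 69.93 lb
Factor of safety n = P_cr / P = 0.069932 / 0.0281 = 2.49

n ≈ 2.49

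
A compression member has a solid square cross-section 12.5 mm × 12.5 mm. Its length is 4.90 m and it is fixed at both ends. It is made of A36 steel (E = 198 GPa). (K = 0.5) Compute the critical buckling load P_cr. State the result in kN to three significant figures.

I = a⁴/12 = 12.5⁴/12 = 2.035×10^3 mm⁴
I = 2.035×10^3 mm⁴ = 2.035×10^-9 m⁴
Effective length L_e = K·L = 0.5 × 4.90 = 2.450 m
P_cr = π²EI / L_e² = π² × 198×10⁹ × 2.035×10^-9 / 2.450² = 662.4 N

P_cr ≈ 0.662 kN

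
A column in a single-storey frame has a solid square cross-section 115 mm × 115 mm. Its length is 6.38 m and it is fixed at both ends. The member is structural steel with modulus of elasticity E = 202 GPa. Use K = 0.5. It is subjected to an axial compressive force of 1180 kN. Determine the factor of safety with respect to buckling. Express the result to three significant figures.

I = a⁴/12 = 115⁴/12 = 1.458×10^7 mm⁴
I = 1.458×10^7 mm⁴ = 1.458×10^-5 m⁴
Effective length L_e = K·L = 0.5 × 6.38 = 3.190 m
P_cr = π²EI / L_e² = π² × 202×10⁹ × 1.458×10^-5 / 3.190² = 2.855×10^6 N
Factor of safety n = P_cr / P = 2855.5 / 1180 = 2.42

n ≈ 2.42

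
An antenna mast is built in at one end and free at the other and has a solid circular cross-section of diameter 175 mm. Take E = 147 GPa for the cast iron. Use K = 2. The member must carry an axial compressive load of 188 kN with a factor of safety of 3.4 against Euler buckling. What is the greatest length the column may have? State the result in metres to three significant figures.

I = πd⁴/64 = π×175⁴/64 = 4.604×10^7 mm⁴
I = 4.604×10^-5 m⁴
Required critical load P_cr = n·P = 3.4 × 188 = 639.2 kN = 6.392×10^5 N
From P_cr = π²EI/(K·L)²:  L = (1/K)·√(π²EI/P_cr) = (1/2)·√(π²×1.47×10^11×4.604×10^-5/6.392×10^5)
L = 5.11 m

L_max ≈ 5.11 m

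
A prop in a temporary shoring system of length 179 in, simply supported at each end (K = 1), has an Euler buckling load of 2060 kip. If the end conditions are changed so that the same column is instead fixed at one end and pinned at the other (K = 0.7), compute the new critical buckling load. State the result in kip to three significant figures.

P_cr ∝ 1/K², so P_cr,new = P_cr,old × (K_old/K_new)² = 2060 × (1/0.7)²
= 2060 × 2.041 = 4200 kip

P_cr ≈ 4200 kip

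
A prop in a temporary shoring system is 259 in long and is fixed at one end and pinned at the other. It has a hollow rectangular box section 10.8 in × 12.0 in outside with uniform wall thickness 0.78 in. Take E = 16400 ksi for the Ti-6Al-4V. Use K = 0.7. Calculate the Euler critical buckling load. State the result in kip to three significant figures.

P_cr ≈ 2820 kip

Inner dimensions: h_i = 12.0 − 2×0.78 = 10.44 in, b_i = 10.8 − 2×0.78 = 9.240 in
Weak-axis I_min = (h_o·b_o³ − h_i·b_i³)/12 with b_o = 10.8, b_i = 9.240 in (shorter outer/inner sides).
I_min = (12.0×10.8³ − 10.44×9.240³)/12 = 573.4 in⁴
Effective length L_e = K·L = 0.7 × 259 = 181.3 in
P_cr = π²EI / L_e² = π² × 16400×10³ × 573.4 / 181.3² = 2.824×10^6 lb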